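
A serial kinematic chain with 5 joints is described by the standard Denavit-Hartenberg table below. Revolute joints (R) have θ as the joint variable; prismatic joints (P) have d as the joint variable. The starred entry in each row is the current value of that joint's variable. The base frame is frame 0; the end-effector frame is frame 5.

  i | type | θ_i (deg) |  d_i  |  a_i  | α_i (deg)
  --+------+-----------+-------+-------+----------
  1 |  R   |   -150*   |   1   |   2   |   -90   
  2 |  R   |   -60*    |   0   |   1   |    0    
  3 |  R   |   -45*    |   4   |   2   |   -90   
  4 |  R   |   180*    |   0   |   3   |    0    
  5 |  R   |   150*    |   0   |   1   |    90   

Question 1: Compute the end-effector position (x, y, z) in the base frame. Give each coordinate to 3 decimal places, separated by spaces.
after link 1: o_1 = (-1.7321, -1.0000, 1.0000)
after link 2: o_2 = (-2.1651, -1.2500, 1.8660)
after link 3: o_3 = (0.2832, -4.4553, 3.7979)
after link 4: o_4 = (-0.3892, -4.8435, 0.9001)
after link 5: o_5 = (0.0549, -5.1645, 1.7366)

0.055 -5.164 1.737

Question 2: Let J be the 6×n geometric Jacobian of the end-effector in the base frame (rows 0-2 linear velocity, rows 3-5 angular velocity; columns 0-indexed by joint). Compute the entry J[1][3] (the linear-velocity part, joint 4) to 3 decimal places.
-1.783

axis z_3 = (-0.8365,-0.4830,0.2588); lever o_n−o_3 = (-0.2283,-0.7092,-2.0613)
cross product → J_v[:, 3] = (1.1791,-1.7834,0.4830)
J_ω[:, 3] = z_3
entry J[1][3] = -1.7834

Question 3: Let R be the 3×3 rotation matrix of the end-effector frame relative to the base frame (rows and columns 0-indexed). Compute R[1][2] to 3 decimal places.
End-effector z-axis (col 2 of R) = (0.3209,-0.8147,-0.4830)
R[1][2] = -0.8147

-0.815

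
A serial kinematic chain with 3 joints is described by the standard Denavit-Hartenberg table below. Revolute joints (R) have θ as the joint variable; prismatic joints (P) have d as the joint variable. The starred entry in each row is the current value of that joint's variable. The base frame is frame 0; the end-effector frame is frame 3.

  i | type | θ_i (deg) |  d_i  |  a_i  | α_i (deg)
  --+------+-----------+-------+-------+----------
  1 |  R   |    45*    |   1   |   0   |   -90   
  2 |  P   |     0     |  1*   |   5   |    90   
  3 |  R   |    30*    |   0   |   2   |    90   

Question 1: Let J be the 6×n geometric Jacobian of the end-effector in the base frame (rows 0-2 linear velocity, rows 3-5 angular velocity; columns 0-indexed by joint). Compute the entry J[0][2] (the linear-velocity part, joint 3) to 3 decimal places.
axis z_2 = (0.0000,0.0000,1.0000); lever o_n−o_2 = (0.5176,1.9319,0.0000)
cross product → J_v[:, 2] = (-1.9319,0.5176,0.0000)
J_ω[:, 2] = z_2
entry J[0][2] = -1.9319

-1.932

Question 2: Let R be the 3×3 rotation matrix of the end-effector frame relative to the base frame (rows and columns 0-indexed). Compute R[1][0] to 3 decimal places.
End-effector x-axis (col 0 of R) = (0.2588,0.9659,0.0000)
R[1][0] = 0.9659

0.966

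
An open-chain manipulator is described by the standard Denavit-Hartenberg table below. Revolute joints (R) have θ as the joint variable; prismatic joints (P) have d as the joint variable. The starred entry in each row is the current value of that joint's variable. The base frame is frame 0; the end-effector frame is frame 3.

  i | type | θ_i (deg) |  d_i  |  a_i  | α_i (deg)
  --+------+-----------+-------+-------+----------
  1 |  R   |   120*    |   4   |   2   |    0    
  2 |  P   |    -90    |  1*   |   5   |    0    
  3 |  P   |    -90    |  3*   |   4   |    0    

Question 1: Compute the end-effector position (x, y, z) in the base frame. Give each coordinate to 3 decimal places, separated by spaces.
after link 1: o_1 = (-1.0000, 1.7321, 4.0000)
after link 2: o_2 = (3.3301, 4.2321, 5.0000)
after link 3: o_3 = (5.3301, 0.7679, 8.0000)

5.330 0.768 8.000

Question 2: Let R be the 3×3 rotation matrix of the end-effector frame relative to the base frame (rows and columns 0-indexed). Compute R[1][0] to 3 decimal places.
End-effector x-axis (col 0 of R) = (0.5000,-0.8660,0.0000)
R[1][0] = -0.8660

-0.866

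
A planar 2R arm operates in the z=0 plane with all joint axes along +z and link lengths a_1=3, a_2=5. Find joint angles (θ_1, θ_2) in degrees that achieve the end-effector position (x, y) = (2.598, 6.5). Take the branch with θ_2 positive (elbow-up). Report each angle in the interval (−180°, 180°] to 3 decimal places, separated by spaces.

cos θ_2 = (48.9996−3²−5²)/(2·3·5) = 0.5000; θ_2 = 60.0009° (elbow-up)
β = atan2(6.5000,2.5980) = 68.2138°; ψ = atan2(4.3302,5.4999) = 38.2138°
θ_1 = β − ψ = 30.0000°

30.000 60.001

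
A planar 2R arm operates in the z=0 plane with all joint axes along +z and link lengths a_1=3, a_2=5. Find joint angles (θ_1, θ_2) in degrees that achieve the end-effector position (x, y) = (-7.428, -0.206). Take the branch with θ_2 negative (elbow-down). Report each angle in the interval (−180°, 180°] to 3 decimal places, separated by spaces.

cos θ_2 = (55.2176−3²−5²)/(2·3·5) = 0.7073; θ_2 = -44.9881° (elbow-down)
β = atan2(-0.2060,-7.4280) = -178.4114°; ψ = atan2(-3.5348,6.5363) = -28.4044°
θ_1 = β − ψ = -150.0070°

-150.007 -44.988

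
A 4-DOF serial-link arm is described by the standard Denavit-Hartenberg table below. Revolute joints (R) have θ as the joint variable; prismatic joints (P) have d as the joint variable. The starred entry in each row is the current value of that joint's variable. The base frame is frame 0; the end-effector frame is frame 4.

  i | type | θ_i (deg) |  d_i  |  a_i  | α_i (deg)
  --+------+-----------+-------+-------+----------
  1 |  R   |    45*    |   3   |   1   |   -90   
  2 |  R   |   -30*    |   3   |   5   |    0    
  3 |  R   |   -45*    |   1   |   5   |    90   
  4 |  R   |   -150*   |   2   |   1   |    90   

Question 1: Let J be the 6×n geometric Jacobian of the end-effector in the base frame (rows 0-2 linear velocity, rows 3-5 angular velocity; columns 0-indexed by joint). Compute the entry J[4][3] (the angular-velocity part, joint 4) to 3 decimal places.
-0.683

axis z_3 = (-0.6830,-0.6830,0.2588); lever o_n−o_3 = (-1.1710,-1.8781,-0.3189)
cross product → J_v[:, 3] = (0.7039,-0.5209,0.4830)
J_ω[:, 3] = z_3
entry J[4][3] = -0.6830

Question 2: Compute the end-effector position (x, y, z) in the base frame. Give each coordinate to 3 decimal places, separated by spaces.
0.685 5.634 10.011

after link 1: o_1 = (0.7071, 0.7071, 3.0000)
after link 2: o_2 = (1.6476, 5.8903, 5.5000)
after link 3: o_3 = (1.8556, 7.5125, 10.3296)
after link 4: o_4 = (0.6846, 5.6344, 10.0108)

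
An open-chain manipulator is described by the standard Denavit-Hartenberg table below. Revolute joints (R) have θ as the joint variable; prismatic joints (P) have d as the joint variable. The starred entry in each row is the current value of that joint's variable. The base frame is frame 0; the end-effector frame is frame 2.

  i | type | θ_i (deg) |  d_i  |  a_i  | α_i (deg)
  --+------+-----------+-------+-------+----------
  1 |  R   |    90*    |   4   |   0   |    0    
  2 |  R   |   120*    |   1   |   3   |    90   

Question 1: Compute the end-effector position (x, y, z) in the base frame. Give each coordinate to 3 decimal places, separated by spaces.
after link 1: o_1 = (0.0000, 0.0000, 4.0000)
after link 2: o_2 = (-2.5981, -1.5000, 5.0000)

-2.598 -1.500 5.000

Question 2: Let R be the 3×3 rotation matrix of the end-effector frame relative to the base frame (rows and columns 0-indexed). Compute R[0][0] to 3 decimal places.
-0.866

End-effector x-axis (col 0 of R) = (-0.8660,-0.5000,0.0000)
R[0][0] = -0.8660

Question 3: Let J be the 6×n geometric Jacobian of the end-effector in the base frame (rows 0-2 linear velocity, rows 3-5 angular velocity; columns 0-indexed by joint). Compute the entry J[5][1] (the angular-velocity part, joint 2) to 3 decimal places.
1.000

axis z_1 = (0.0000,0.0000,1.0000); lever o_n−o_1 = (-2.5981,-1.5000,1.0000)
cross product → J_v[:, 1] = (1.5000,-2.5981,0.0000)
J_ω[:, 1] = z_1
entry J[5][1] = 1.0000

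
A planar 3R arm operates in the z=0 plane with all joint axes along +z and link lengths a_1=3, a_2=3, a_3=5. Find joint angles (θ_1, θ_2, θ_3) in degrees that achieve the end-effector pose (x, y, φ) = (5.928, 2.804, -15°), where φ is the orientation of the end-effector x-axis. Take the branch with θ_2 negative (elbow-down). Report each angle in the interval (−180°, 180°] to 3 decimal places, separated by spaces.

119.995 -89.997 -44.998

wrist centre = target − a_3·(cos φ, sin φ) = (1.0984, 4.0981)
cos θ_2 = (18.0008−3²−3²)/(2·3·3) = 0.0000; θ_2 = -89.9974° (elbow-down)
β = atan2(4.0981,1.0984) = 74.9962°; ψ = atan2(-3.0000,3.0001) = -44.9987°
θ_1 = β − ψ = 119.9949°
θ_3 = φ − θ_1 − θ_2 = -44.9975° (wrapped to (-180°,180°])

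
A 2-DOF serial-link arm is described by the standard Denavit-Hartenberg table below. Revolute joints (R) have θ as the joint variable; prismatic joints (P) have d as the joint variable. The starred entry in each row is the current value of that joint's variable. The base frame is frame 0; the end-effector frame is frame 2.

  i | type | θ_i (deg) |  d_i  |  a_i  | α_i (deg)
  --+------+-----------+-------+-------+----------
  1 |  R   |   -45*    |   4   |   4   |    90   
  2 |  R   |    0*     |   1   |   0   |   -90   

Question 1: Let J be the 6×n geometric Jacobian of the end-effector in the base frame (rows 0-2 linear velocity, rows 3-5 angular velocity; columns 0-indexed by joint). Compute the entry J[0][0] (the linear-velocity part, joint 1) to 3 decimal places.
axis z_0 = ẑ; lever o_n−o_0 = (2.1213,-3.5355,4.0000)
cross product → J_v[:, 0] = (3.5355,2.1213,-0.0000)
J_ω[:, 0] = z_0
entry J[0][0] = 3.5355

3.536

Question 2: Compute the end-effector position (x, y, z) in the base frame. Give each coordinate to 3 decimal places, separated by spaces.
after link 1: o_1 = (2.8284, -2.8284, 4.0000)
after link 2: o_2 = (2.1213, -3.5355, 4.0000)

2.121 -3.536 4.000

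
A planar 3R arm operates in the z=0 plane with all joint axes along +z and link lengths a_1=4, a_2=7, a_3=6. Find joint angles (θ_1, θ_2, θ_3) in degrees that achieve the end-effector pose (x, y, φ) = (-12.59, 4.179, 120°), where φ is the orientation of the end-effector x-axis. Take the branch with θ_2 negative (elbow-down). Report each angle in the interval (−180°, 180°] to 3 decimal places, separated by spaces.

wrist centre = target − a_3·(cos φ, sin φ) = (-9.5900, -1.0172)
cos θ_2 = (93.0027−4²−7²)/(2·4·7) = 0.5000; θ_2 = -59.9968° (elbow-down)
β = atan2(-1.0172,-9.5900) = -173.9456°; ψ = atan2(-6.0620,7.5003) = -38.9461°
θ_1 = β − ψ = -134.9995°
θ_3 = φ − θ_1 − θ_2 = -45.0037° (wrapped to (-180°,180°])

-135.000 -59.997 -45.004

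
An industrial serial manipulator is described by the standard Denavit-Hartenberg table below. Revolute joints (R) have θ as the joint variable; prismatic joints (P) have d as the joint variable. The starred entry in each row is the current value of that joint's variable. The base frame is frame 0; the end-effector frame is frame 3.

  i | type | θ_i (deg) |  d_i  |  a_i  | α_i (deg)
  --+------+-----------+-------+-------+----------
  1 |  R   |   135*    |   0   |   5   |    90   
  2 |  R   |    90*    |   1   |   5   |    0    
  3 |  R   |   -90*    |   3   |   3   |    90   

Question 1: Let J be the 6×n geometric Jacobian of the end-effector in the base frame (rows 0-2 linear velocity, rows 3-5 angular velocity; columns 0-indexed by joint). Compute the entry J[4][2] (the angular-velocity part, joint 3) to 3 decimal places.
axis z_2 = (0.7071,0.7071,0.0000); lever o_n−o_2 = (0.0000,4.2426,0.0000)
cross product → J_v[:, 2] = (-0.0000,0.0000,3.0000)
J_ω[:, 2] = z_2
entry J[4][2] = 0.7071

0.707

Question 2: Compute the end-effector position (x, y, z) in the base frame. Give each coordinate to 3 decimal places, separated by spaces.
-2.828 8.485 5.000

after link 1: o_1 = (-3.5355, 3.5355, 0.0000)
after link 2: o_2 = (-2.8284, 4.2426, 5.0000)
after link 3: o_3 = (-2.8284, 8.4853, 5.0000)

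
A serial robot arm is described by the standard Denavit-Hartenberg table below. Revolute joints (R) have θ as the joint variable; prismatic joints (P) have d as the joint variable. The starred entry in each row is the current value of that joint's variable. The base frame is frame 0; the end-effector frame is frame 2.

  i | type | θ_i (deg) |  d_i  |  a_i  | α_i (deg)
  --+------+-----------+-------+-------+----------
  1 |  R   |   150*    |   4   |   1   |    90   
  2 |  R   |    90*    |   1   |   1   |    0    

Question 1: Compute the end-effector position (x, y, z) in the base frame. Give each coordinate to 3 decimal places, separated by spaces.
-0.366 1.366 5.000

after link 1: o_1 = (-0.8660, 0.5000, 4.0000)
after link 2: o_2 = (-0.3660, 1.3660, 5.0000)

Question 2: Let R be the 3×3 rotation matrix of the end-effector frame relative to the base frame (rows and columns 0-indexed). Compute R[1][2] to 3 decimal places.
0.866

End-effector z-axis (col 2 of R) = (0.5000,0.8660,0.0000)
R[1][2] = 0.8660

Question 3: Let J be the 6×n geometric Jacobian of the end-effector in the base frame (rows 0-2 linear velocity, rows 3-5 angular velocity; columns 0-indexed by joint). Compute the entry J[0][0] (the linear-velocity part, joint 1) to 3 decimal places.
-1.366

axis z_0 = ẑ; lever o_n−o_0 = (-0.3660,1.3660,5.0000)
cross product → J_v[:, 0] = (-1.3660,-0.3660,0.0000)
J_ω[:, 0] = z_0
entry J[0][0] = -1.3660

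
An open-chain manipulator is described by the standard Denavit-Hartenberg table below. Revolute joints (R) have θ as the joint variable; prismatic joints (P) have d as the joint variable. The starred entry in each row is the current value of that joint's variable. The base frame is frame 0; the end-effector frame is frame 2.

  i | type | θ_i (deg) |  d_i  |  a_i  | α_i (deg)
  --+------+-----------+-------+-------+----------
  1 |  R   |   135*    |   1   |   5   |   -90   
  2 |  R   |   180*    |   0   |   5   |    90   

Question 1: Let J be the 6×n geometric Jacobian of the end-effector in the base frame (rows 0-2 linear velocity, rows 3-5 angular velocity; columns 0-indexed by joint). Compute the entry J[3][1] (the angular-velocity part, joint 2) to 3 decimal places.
-0.707

axis z_1 = (-0.7071,-0.7071,0.0000); lever o_n−o_1 = (3.5355,-3.5355,-0.0000)
cross product → J_v[:, 1] = (0.0000,-0.0000,5.0000)
J_ω[:, 1] = z_1
entry J[3][1] = -0.7071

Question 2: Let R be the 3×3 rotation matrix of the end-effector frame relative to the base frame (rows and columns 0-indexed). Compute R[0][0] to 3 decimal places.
End-effector x-axis (col 0 of R) = (0.7071,-0.7071,-0.0000)
R[0][0] = 0.7071

0.707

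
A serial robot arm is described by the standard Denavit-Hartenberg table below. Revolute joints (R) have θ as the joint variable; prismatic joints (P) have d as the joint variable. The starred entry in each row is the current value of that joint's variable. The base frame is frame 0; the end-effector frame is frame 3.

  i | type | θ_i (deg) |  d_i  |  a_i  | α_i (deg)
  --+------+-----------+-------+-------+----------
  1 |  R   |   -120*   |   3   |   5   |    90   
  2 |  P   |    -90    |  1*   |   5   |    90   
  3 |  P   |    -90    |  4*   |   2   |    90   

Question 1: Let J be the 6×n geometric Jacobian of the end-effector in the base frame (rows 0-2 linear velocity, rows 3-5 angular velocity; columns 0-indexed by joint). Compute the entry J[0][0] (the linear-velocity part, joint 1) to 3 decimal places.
1.366

axis z_0 = ẑ; lever o_n−o_0 = (0.3660,-1.3660,-2.0000)
cross product → J_v[:, 0] = (1.3660,0.3660,-0.0000)
J_ω[:, 0] = z_0
entry J[0][0] = 1.3660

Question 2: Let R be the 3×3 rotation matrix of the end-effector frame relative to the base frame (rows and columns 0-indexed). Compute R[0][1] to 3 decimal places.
0.500

End-effector y-axis (col 1 of R) = (0.5000,0.8660,-0.0000)
R[0][1] = 0.5000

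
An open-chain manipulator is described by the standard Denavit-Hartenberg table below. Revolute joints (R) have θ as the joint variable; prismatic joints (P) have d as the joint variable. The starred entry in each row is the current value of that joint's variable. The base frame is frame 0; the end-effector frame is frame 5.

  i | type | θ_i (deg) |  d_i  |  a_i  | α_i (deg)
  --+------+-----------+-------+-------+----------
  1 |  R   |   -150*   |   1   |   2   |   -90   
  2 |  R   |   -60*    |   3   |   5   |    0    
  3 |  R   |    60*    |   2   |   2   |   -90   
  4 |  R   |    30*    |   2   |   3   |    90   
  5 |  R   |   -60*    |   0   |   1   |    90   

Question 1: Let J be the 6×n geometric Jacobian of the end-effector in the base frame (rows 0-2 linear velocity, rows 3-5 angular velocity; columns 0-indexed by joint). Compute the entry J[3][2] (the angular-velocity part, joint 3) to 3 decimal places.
axis z_2 = (0.5000,-0.8660,0.0000); lever o_n−o_2 = (-4.2321,-2.7321,-1.1340)
cross product → J_v[:, 2] = (0.9821,0.5670,-5.0311)
J_ω[:, 2] = z_2
entry J[3][2] = 0.5000

0.500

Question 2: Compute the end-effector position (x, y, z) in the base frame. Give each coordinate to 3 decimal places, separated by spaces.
-6.629 -7.580 4.196

after link 1: o_1 = (-1.7321, -1.0000, 1.0000)
after link 2: o_2 = (-2.3971, -4.8481, 5.3301)
after link 3: o_3 = (-3.1292, -7.5801, 5.3301)
after link 4: o_4 = (-6.1292, -7.5801, 3.3301)
after link 5: o_5 = (-6.6292, -7.5801, 4.1962)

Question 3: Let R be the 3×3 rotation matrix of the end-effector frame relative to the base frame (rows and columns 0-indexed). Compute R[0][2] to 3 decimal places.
End-effector z-axis (col 2 of R) = (0.8660,-0.0000,0.5000)
R[0][2] = 0.8660

0.866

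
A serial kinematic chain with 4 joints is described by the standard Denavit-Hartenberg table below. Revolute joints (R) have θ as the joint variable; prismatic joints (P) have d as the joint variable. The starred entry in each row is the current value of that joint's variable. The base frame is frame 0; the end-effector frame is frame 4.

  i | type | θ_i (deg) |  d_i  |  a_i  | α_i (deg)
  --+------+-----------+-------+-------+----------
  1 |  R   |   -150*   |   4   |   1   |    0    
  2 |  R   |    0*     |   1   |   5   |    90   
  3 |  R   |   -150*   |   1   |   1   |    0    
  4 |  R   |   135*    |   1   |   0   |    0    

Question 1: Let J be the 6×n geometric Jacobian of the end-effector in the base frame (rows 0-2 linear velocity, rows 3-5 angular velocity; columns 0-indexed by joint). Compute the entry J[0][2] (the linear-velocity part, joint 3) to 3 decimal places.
axis z_2 = (-0.5000,0.8660,0.0000); lever o_n−o_2 = (-0.2500,2.1651,-0.5000)
cross product → J_v[:, 2] = (-0.4330,-0.2500,-0.8660)
J_ω[:, 2] = z_2
entry J[0][2] = -0.4330

-0.433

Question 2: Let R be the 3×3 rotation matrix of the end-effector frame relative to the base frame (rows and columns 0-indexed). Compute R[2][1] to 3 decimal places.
End-effector y-axis (col 1 of R) = (-0.2241,-0.1294,0.9659)
R[2][1] = 0.9659

0.966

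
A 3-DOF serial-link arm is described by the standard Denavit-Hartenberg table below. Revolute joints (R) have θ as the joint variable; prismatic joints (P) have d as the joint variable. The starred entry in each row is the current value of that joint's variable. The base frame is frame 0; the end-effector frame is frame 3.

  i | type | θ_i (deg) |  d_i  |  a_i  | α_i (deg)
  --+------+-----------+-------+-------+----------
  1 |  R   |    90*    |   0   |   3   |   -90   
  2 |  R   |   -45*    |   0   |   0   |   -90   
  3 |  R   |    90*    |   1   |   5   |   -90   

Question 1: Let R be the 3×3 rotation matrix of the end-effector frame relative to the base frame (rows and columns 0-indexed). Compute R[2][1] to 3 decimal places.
0.707

End-effector y-axis (col 1 of R) = (0.0000,-0.7071,0.7071)
R[2][1] = 0.7071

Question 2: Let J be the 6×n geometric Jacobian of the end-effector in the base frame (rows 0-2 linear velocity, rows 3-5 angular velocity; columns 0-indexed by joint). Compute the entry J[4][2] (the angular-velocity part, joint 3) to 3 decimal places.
0.707

axis z_2 = (-0.0000,0.7071,-0.7071); lever o_n−o_2 = (5.0000,0.7071,-0.7071)
cross product → J_v[:, 2] = (-0.0000,-3.5355,-3.5355)
J_ω[:, 2] = z_2
entry J[4][2] = 0.7071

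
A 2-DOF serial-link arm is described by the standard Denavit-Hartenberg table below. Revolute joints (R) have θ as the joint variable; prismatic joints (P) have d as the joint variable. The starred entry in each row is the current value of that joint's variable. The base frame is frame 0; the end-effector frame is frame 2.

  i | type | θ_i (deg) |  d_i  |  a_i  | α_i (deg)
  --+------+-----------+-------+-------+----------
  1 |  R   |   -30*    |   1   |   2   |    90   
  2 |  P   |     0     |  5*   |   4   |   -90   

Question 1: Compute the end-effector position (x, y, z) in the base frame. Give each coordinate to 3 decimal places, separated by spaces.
2.696 -7.330 1.000

after link 1: o_1 = (1.7321, -1.0000, 1.0000)
after link 2: o_2 = (2.6962, -7.3301, 1.0000)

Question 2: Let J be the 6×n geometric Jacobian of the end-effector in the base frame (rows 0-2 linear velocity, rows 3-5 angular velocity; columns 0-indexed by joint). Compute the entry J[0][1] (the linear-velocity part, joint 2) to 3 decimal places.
prismatic axis z_1 = (-0.5000,-0.8660,0.0000)
J_v[:, 1] = z_1; J_ω[:, 1] = (0,0,0)
entry J[0][1] = -0.5000

-0.500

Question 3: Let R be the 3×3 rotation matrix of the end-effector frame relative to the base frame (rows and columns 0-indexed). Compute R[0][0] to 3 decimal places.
0.866

End-effector x-axis (col 0 of R) = (0.8660,-0.5000,0.0000)
R[0][0] = 0.8660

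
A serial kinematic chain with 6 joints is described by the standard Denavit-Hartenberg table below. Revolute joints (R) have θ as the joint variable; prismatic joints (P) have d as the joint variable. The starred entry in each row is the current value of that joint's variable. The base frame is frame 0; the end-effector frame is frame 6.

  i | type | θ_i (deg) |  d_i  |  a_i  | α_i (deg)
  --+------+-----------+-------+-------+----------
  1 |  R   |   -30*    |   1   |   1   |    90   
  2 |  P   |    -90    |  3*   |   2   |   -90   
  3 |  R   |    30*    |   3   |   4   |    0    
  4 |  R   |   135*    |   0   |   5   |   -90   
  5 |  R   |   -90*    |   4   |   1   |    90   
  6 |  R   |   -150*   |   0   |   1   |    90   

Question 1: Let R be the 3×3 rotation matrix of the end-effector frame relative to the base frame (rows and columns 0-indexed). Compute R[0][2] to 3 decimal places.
-0.851

End-effector z-axis (col 2 of R) = (-0.8513,-0.4744,0.2241)
R[0][2] = -0.8513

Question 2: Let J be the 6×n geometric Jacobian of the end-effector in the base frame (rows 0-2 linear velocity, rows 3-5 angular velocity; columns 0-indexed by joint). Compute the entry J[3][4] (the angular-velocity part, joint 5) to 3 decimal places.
-0.483

axis z_4 = (-0.4830,-0.8365,0.2588); lever o_n−o_4 = (-1.5743,-2.9948,0.9059)
cross product → J_v[:, 4] = (0.0173,0.0300,0.1294)
J_ω[:, 4] = z_4
entry J[3][4] = -0.4830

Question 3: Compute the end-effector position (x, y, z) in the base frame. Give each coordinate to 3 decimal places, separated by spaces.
after link 1: o_1 = (0.8660, -0.5000, 1.0000)
after link 2: o_2 = (-0.6340, -3.0981, -1.0000)
after link 3: o_3 = (2.9641, -2.8660, -4.4641)
after link 4: o_4 = (3.6111, -1.7453, 0.3655)
after link 5: o_5 = (2.5453, -5.5914, 1.4008)
after link 6: o_6 = (2.0368, -4.7401, 1.2714)

2.037 -4.740 1.271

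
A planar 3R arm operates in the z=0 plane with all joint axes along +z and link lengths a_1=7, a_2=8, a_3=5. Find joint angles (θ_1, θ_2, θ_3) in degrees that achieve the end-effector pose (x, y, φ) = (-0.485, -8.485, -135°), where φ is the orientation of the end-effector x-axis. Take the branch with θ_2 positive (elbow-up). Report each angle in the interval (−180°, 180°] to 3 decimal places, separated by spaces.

-134.997 135.001 -135.004

wrist centre = target − a_3·(cos φ, sin φ) = (3.0505, -4.9495)
cos θ_2 = (33.8030−7²−8²)/(2·7·8) = -0.7071; θ_2 = 135.0008° (elbow-up)
β = atan2(-4.9495,3.0505) = -58.3530°; ψ = atan2(5.6568,1.3431) = 76.6438°
θ_1 = β − ψ = -134.9967°
θ_3 = φ − θ_1 − θ_2 = -135.0040° (wrapped to (-180°,180°])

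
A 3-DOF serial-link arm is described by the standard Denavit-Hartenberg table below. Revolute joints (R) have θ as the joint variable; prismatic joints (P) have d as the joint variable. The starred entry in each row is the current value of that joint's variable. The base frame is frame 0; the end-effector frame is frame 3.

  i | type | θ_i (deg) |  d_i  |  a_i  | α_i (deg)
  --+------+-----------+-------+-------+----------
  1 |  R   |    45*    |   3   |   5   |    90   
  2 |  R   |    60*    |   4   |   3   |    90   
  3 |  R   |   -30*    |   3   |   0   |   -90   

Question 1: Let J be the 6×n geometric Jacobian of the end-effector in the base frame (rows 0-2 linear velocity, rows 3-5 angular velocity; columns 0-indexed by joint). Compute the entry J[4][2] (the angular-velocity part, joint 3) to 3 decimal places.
0.612

axis z_2 = (0.6124,0.6124,-0.5000); lever o_n−o_2 = (1.8371,1.8371,-1.5000)
cross product → J_v[:, 2] = (0.0000,-0.0000,-0.0000)
J_ω[:, 2] = z_2
entry J[4][2] = 0.6124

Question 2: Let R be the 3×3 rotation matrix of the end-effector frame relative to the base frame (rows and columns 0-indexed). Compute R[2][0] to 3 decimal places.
0.750

End-effector x-axis (col 0 of R) = (-0.0474,0.6597,0.7500)
R[2][0] = 0.7500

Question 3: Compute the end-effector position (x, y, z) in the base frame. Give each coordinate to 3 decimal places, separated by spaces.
after link 1: o_1 = (3.5355, 3.5355, 3.0000)
after link 2: o_2 = (7.4246, 1.7678, 5.5981)
after link 3: o_3 = (9.2617, 3.6049, 4.0981)

9.262 3.605 4.098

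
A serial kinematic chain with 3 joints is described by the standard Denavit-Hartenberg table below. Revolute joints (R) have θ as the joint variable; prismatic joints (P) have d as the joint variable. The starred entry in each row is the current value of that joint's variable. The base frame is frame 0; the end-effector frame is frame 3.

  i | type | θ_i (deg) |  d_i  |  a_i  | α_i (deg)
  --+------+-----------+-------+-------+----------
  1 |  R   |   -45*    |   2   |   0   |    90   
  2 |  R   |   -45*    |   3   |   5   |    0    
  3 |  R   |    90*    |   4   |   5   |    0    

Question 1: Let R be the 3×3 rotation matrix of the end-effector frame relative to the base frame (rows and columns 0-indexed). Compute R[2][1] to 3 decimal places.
End-effector y-axis (col 1 of R) = (-0.5000,0.5000,0.7071)
R[2][1] = 0.7071

0.707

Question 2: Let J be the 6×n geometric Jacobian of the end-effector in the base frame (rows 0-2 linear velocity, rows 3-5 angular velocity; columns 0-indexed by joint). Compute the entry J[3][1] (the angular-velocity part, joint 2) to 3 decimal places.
axis z_1 = (-0.7071,-0.7071,0.0000); lever o_n−o_1 = (0.0503,-9.9497,0.0000)
cross product → J_v[:, 1] = (-0.0000,0.0000,7.0711)
J_ω[:, 1] = z_1
entry J[3][1] = -0.7071

-0.707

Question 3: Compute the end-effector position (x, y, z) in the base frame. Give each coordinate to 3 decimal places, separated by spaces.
after link 1: o_1 = (0.0000, 0.0000, 2.0000)
after link 2: o_2 = (0.3787, -4.6213, -1.5355)
after link 3: o_3 = (0.0503, -9.9497, 2.0000)

0.050 -9.950 2.000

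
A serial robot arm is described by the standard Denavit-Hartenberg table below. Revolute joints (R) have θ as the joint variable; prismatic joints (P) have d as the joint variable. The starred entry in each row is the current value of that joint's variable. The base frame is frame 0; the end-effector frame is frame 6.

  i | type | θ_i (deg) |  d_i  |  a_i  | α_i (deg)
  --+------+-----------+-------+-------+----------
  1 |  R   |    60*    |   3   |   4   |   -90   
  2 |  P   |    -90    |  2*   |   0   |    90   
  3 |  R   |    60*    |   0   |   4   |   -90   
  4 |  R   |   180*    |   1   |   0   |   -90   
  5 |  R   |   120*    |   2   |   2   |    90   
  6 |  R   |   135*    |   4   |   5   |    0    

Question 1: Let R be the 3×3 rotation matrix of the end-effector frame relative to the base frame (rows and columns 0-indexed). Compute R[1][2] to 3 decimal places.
End-effector z-axis (col 2 of R) = (0.8660,-0.5000,-0.0000)
R[1][2] = -0.5000

-0.500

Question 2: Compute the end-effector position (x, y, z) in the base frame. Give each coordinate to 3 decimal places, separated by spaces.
after link 1: o_1 = (2.0000, 3.4641, 3.0000)
after link 2: o_2 = (0.2679, 4.4641, 3.0000)
after link 3: o_3 = (-2.7321, 6.1962, 5.0000)
after link 4: o_4 = (-3.1651, 6.4462, 4.1340)
after link 5: o_5 = (-4.1651, 4.7141, 6.1340)
after link 6: o_6 = (-2.4687, -0.3478, 2.5984)

-2.469 -0.348 2.598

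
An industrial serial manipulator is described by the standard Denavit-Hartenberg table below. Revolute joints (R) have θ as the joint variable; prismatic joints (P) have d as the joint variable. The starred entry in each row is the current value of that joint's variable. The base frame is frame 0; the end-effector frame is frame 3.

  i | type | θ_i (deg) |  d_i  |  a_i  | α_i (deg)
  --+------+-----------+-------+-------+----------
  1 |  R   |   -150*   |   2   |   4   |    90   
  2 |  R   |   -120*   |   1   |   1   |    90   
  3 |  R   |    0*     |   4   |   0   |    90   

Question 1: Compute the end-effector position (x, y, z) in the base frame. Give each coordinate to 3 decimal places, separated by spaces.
-0.531 0.848 3.134

after link 1: o_1 = (-3.4641, -2.0000, 2.0000)
after link 2: o_2 = (-3.5311, -0.8840, 1.1340)
after link 3: o_3 = (-0.5311, 0.8481, 3.1340)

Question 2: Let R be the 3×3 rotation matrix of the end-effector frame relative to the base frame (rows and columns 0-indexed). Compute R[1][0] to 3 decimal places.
End-effector x-axis (col 0 of R) = (0.4330,0.2500,-0.8660)
R[1][0] = 0.2500

0.250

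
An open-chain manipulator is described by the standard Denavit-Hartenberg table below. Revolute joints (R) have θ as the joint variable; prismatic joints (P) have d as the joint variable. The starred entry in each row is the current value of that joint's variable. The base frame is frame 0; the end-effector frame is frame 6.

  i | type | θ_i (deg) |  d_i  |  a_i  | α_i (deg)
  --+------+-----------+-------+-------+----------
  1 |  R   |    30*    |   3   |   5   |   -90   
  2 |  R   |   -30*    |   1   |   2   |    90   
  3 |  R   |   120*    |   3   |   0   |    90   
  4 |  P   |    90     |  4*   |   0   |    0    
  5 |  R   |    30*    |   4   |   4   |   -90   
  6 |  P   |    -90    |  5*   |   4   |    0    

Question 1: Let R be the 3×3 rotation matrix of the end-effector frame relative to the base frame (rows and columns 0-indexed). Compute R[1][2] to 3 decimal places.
-0.337

End-effector z-axis (col 2 of R) = (0.9163,-0.3370,-0.2165)
R[1][2] = -0.3370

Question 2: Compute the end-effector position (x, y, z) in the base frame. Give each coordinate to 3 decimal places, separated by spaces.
after link 1: o_1 = (4.3301, 2.5000, 3.0000)
after link 2: o_2 = (5.3301, 4.2321, 4.0000)
after link 3: o_3 = (4.0311, 3.4821, 6.5981)
after link 4: o_4 = (5.6292, 6.7141, 8.3301)
after link 5: o_5 = (7.3433, 8.0131, 13.5622)
after link 6: o_6 = (13.5227, 9.5601, 14.2117)

13.523 9.560 14.212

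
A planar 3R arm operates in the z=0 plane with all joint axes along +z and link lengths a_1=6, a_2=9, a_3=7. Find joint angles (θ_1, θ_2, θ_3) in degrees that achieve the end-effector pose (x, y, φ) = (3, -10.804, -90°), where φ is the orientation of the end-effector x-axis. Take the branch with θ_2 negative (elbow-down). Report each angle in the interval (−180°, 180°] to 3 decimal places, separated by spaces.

59.997 -149.999 0.002

wrist centre = target − a_3·(cos φ, sin φ) = (3.0000, -3.8040)
cos θ_2 = (23.4704−6²−9²)/(2·6·9) = -0.8660; θ_2 = -149.9988° (elbow-down)
β = atan2(-3.8040,3.0000) = -51.7392°; ψ = atan2(-4.5002,-1.7941) = -111.7362°
θ_1 = β − ψ = 59.9971°
θ_3 = φ − θ_1 − θ_2 = 0.0017° (wrapped to (-180°,180°])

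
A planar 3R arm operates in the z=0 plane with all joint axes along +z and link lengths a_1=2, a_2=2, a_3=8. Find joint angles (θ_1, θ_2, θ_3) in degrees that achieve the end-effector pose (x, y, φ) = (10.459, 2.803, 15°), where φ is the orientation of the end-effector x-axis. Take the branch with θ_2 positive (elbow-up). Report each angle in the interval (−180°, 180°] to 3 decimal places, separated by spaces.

-29.997 90.014 -45.017

wrist centre = target − a_3·(cos φ, sin φ) = (2.7316, 0.7324)
cos θ_2 = (7.9981−2²−2²)/(2·2·2) = -0.0002; θ_2 = 90.0137° (elbow-up)
β = atan2(0.7324,2.7316) = 15.0102°; ψ = atan2(2.0000,1.9995) = 45.0069°
θ_1 = β − ψ = -29.9967°
θ_3 = φ − θ_1 − θ_2 = -45.0170° (wrapped to (-180°,180°])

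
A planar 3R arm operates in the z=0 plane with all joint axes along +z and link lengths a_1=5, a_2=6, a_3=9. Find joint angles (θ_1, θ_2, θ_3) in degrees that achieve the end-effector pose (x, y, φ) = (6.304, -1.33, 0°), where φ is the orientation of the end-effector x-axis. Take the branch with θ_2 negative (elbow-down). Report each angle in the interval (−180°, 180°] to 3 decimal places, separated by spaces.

-59.998 -150.002 -149.999

wrist centre = target − a_3·(cos φ, sin φ) = (-2.6960, -1.3300)
cos θ_2 = (9.0373−5²−6²)/(2·5·6) = -0.8660; θ_2 = -150.0022° (elbow-down)
β = atan2(-1.3300,-2.6960) = -153.7418°; ψ = atan2(-2.9998,-0.1963) = -93.7434°
θ_1 = β − ψ = -59.9984°
θ_3 = φ − θ_1 − θ_2 = -149.9994° (wrapped to (-180°,180°])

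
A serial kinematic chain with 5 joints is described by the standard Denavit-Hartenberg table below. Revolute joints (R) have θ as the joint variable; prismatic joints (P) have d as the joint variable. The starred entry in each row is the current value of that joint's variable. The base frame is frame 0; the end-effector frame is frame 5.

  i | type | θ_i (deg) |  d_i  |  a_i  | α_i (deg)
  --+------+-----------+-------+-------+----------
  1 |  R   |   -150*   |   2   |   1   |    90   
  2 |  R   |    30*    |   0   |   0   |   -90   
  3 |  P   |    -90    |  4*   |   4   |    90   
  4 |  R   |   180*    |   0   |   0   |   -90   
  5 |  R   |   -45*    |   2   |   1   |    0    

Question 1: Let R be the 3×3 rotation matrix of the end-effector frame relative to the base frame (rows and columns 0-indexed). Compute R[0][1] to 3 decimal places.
-0.177

End-effector y-axis (col 1 of R) = (-0.1768,-0.9186,0.3536)
R[0][1] = -0.1768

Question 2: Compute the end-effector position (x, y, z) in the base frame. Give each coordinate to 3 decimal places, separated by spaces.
-1.116 3.158 3.378

after link 1: o_1 = (-0.8660, -0.5000, 2.0000)
after link 2: o_2 = (-0.8660, -0.5000, 2.0000)
after link 3: o_3 = (-1.1340, 3.9641, 5.4641)
after link 4: o_4 = (-1.1340, 3.9641, 5.4641)
after link 5: o_5 = (-1.1161, 3.1579, 3.3785)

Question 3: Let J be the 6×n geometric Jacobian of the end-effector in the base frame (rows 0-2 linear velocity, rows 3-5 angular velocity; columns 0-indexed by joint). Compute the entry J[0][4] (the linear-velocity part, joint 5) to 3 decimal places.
-0.177

axis z_4 = (-0.4330,-0.2500,-0.8660); lever o_n−o_4 = (0.0179,-0.8062,-2.0856)
cross product → J_v[:, 4] = (-0.1768,-0.9186,0.3536)
J_ω[:, 4] = z_4
entry J[0][4] = -0.1768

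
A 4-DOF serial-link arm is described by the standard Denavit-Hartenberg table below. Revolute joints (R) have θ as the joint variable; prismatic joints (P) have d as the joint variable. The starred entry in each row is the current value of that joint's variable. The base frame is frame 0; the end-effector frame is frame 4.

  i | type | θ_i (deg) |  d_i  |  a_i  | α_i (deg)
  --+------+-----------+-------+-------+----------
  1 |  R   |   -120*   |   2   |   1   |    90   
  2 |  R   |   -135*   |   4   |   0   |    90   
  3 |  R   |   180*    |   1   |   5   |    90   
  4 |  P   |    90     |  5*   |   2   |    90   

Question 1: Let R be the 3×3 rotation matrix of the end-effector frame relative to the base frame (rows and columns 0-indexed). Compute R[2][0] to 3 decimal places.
0.707

End-effector x-axis (col 0 of R) = (0.3536,0.6124,0.7071)
R[2][0] = 0.7071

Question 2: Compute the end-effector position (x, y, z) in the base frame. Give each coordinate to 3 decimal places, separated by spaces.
after link 1: o_1 = (-0.5000, -0.8660, 2.0000)
after link 2: o_2 = (-3.9641, 1.1340, 2.0000)
after link 3: o_3 = (-5.3783, -1.3155, 6.2426)
after link 4: o_4 = (-9.0013, 2.4092, 7.6569)

-9.001 2.409 7.657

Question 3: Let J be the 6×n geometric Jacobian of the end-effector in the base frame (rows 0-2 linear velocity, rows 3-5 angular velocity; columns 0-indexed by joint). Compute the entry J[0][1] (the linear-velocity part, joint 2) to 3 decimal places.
2.828

axis z_1 = (-0.8660,0.5000,0.0000); lever o_n−o_1 = (-8.5013,3.2753,5.6569)
cross product → J_v[:, 1] = (2.8284,4.8990,1.4142)
J_ω[:, 1] = z_1
entry J[0][1] = 2.8284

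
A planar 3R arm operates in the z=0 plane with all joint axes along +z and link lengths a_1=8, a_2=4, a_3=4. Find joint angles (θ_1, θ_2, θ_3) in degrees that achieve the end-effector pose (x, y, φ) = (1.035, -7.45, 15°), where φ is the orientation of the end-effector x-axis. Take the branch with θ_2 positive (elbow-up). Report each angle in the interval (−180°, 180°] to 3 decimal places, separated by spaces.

-135.001 89.999 60.003

wrist centre = target − a_3·(cos φ, sin φ) = (-2.8287, -8.4853)
cos θ_2 = (80.0015−8²−4²)/(2·8·4) = 0.0000; θ_2 = 89.9987° (elbow-up)
β = atan2(-8.4853,-2.8287) = -108.4366°; ψ = atan2(4.0000,8.0001) = 26.5648°
θ_1 = β − ψ = -135.0014°
θ_3 = φ − θ_1 − θ_2 = 60.0027° (wrapped to (-180°,180°])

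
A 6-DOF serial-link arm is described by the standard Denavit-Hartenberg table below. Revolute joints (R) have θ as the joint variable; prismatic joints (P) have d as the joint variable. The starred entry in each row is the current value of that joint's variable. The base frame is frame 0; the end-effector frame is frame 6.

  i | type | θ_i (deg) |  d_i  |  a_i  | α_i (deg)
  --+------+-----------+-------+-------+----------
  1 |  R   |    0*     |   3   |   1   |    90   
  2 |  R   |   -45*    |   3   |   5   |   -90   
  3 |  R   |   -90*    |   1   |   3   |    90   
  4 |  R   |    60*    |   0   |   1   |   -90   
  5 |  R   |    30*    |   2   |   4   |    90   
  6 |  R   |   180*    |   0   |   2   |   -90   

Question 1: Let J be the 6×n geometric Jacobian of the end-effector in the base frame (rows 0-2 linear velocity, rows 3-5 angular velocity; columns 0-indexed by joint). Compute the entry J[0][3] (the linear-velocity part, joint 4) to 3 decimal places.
-0.259

axis z_3 = (-0.7071,-0.0000,0.7071); lever o_n−o_3 = (3.0872,0.3660,1.6730)
cross product → J_v[:, 3] = (-0.2588,3.3660,-0.2588)
J_ω[:, 3] = z_3
entry J[0][3] = -0.2588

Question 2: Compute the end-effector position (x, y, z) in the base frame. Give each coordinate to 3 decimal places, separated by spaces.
8.330 -5.634 1.845

after link 1: o_1 = (1.0000, 0.0000, 3.0000)
after link 2: o_2 = (4.5355, -3.0000, -0.5355)
after link 3: o_3 = (5.2426, -6.0000, 0.1716)
after link 4: o_4 = (5.8550, -6.5000, 0.7839)
after link 5: o_5 = (10.0977, -6.5000, 2.1982)
after link 6: o_6 = (8.3299, -5.6340, 1.8446)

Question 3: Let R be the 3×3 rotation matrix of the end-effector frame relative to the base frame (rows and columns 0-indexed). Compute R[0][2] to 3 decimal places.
End-effector z-axis (col 2 of R) = (-0.3536,-0.8660,-0.3536)
R[0][2] = -0.3536

-0.354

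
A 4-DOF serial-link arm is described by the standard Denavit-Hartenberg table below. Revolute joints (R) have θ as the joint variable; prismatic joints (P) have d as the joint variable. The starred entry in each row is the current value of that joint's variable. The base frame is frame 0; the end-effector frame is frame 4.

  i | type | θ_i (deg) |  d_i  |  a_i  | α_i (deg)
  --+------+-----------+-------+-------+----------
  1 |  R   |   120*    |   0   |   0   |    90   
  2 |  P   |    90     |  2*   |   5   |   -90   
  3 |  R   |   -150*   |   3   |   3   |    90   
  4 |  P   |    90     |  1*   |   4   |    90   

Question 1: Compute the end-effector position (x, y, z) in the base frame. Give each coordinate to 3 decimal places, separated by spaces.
after link 1: o_1 = (0.0000, 0.0000, 0.0000)
after link 2: o_2 = (1.7321, 1.0000, 5.0000)
after link 3: o_3 = (4.5311, -0.8481, 2.4019)
after link 4: o_4 = (5.7811, -4.7452, 1.9019)

5.781 -4.745 1.902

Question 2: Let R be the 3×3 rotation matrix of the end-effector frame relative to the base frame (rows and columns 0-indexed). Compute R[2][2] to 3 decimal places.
-0.866

End-effector z-axis (col 2 of R) = (0.4330,0.2500,-0.8660)
R[2][2] = -0.8660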